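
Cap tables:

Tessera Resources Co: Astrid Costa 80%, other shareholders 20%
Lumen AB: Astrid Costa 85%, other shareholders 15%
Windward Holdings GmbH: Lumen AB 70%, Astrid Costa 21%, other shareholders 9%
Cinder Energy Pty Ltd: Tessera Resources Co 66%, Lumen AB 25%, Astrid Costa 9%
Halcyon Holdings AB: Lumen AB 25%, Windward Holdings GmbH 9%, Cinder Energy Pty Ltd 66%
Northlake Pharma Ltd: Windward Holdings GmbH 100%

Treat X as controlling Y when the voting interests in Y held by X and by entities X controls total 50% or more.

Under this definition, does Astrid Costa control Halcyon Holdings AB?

Yes

Astrid holds 80% of Tessera, so Astrid controls Tessera.
Astrid holds 85% of Lumen, so Astrid controls Lumen.
Tessera and Lumen and Astrid together hold 66% + 25% + 9% = 100% of Cinder, so Astrid controls Cinder.
Lumen and Astrid together hold 70% + 21% = 91% of Windward, so Astrid controls Windward.
Lumen and Windward and Cinder together hold 25% + 9% + 66% = 100% of Halcyon, so Astrid controls Halcyon.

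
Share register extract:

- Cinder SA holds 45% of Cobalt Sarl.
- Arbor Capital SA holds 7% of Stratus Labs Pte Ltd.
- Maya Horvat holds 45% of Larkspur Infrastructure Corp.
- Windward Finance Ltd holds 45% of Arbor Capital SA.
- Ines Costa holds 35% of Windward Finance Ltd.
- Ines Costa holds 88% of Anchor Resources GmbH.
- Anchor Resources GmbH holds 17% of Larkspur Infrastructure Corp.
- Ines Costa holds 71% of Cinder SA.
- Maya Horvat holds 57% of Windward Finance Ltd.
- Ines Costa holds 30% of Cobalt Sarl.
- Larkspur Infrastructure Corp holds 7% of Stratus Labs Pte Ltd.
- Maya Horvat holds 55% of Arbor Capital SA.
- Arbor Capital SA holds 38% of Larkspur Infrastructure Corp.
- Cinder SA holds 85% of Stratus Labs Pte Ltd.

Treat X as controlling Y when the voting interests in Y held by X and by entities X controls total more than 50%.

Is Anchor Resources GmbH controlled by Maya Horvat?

Maya holds 57% of Windward, so Maya controls Windward.
Maya and Windward together hold 55% + 45% = 100% of Arbor, so Maya controls Arbor.
Maya and Arbor together hold 45% + 38% = 83% of Larkspur, so Maya controls Larkspur.
Neither Maya nor any entity Maya controls holds any voting interest in Anchor.
So Maya does not control Anchor.

No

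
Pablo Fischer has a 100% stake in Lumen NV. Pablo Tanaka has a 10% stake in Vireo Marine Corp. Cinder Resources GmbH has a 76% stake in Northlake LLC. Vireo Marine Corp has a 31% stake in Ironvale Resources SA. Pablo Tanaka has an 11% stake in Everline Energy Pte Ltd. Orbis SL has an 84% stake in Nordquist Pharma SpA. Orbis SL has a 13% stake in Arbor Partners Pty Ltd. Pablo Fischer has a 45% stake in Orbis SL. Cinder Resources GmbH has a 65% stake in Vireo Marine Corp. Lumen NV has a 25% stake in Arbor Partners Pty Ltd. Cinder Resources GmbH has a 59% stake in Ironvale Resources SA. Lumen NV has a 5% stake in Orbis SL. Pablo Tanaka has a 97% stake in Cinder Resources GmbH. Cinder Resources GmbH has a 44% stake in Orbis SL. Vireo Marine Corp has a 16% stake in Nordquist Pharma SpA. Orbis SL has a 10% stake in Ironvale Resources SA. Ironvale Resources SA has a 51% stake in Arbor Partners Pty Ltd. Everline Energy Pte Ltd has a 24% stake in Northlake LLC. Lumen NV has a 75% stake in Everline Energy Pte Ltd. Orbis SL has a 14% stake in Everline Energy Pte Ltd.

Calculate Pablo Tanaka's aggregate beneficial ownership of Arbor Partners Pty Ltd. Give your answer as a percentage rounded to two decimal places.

48.46%

Pablo Tanaka reaches Arbor along 5 paths.
Via Cinder → Orbis: 97% × 44% × 13% = 5.5484%.
Via Cinder → Ironvale: 97% × 59% × 51% = 29.1873%.
Via Cinder → Vireo → Ironvale: 97% × 65% × 31% × 51% = 9.968205%.
Via Vireo → Ironvale: 10% × 31% × 51% = 1.581%.
Via Cinder → Orbis → Ironvale: 97% × 44% × 10% × 51% = 2.17668%.
Total: 5.5484% + 29.1873% + 9.968205% + 1.581% + 2.17668% = 48.461585%.
Rounded: 48.46%.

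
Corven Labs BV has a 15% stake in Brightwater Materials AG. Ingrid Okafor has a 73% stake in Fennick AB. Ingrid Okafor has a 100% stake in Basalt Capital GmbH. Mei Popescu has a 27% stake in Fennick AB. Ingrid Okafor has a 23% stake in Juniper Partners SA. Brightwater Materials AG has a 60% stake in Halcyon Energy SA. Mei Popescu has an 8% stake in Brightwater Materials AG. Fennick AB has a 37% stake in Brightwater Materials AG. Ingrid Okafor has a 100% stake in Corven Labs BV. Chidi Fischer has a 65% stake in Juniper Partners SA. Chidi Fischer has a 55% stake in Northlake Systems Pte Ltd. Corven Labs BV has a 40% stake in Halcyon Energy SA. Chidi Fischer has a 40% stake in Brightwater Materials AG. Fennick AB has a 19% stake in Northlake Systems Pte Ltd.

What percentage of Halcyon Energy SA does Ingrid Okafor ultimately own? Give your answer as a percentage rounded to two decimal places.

Ingrid reaches Halcyon along 3 paths.
Via Fennick → Brightwater: 73% × 37% × 60% = 16.206%.
Via Corven → Brightwater: 100% × 15% × 60% = 9%.
Via Corven: 100% × 40% = 40%.
Total: 16.206% + 9% + 40% = 65.206%.
Rounded: 65.21%.

65.21%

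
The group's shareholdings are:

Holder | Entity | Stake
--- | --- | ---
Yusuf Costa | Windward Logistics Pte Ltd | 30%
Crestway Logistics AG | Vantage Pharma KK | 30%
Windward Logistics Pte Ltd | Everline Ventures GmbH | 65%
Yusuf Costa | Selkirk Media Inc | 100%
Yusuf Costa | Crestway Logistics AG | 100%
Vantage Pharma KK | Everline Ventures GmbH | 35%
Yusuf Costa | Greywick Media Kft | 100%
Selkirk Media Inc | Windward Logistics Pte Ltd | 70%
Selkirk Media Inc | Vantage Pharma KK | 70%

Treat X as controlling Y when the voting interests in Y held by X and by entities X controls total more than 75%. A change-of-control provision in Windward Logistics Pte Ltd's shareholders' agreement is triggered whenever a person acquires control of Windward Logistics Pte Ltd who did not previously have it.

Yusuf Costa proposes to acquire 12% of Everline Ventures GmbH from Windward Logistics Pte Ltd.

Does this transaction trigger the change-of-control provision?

No

The purchase adds only to Yusuf's holdings (Windward's stake shrinks), so Yusuf is the only person who could newly come to control Windward.
Yusuf holds 100% of Selkirk, so Yusuf controls Selkirk.
Yusuf and Selkirk together hold 30% + 70% = 100% of Windward, so Yusuf controls Windward.
So Yusuf already controls Windward before the transaction.
After the purchase, Yusuf holds 12% of Everline directly, and Windward's stake falls to 53%.
Yusuf controlled Windward already, so this is not a new person acquiring control; every other person's position is unchanged or reduced.
No new person acquires control, so the clause is not triggered.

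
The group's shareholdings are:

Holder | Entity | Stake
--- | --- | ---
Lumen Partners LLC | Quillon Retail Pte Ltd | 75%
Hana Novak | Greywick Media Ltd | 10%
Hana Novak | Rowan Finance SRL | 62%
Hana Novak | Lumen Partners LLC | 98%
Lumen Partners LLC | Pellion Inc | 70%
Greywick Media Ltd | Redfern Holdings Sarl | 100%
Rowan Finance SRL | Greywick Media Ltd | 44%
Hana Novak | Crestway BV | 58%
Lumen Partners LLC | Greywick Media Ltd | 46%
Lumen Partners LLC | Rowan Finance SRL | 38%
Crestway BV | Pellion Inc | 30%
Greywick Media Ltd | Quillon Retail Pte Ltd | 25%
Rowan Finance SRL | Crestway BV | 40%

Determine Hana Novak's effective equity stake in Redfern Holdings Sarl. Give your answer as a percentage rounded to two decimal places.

98.75%

Hana reaches Redfern along 4 paths.
Via Lumen → Greywick: 98% × 46% × 100% = 45.08%.
Via Greywick: 10% × 100% = 10%.
Via Lumen → Rowan → Greywick: 98% × 38% × 44% × 100% = 16.3856%.
Via Rowan → Greywick: 62% × 44% × 100% = 27.28%.
Total: 45.08% + 10% + 16.3856% + 27.28% = 98.7456%.
Rounded: 98.75%.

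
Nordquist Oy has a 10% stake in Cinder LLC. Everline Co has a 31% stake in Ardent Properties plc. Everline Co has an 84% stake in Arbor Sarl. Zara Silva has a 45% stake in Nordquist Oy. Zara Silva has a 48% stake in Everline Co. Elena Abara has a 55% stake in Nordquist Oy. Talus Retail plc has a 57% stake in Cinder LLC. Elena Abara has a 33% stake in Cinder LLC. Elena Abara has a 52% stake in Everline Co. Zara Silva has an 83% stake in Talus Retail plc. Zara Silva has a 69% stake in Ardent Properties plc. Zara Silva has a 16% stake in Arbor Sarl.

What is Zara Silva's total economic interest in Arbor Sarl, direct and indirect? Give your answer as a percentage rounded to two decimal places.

56.32%

Zara reaches Arbor along 2 paths.
Via Everline: 48% × 84% = 40.32%.
Direct stake: 16% = 16%.
Total: 40.32% + 16% = 56.32%.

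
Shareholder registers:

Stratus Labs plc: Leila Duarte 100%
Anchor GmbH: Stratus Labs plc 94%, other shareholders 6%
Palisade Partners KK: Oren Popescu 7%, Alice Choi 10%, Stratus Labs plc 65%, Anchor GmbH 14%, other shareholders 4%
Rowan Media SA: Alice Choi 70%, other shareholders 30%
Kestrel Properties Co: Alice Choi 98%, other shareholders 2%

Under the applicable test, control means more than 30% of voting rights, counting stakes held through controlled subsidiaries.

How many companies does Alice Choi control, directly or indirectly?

Alice holds 70% of Rowan, so Alice controls Rowan.
Alice holds 98% of Kestrel, so Alice controls Kestrel.
No other company's threshold is met.
Alice controls 2 companies.

2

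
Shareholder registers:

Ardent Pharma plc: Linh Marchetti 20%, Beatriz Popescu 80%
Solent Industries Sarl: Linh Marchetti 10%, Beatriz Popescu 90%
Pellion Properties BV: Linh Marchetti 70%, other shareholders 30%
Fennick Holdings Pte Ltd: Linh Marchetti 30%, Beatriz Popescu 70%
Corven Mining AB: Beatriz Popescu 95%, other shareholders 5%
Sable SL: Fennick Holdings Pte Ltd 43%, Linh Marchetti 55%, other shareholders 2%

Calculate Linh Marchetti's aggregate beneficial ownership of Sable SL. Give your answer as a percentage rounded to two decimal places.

67.90%

Linh reaches Sable along 2 paths.
Via Fennick: 30% × 43% = 12.9%.
Direct stake: 55% = 55%.
Total: 12.9% + 55% = 67.9%.
Rounded: 67.90%.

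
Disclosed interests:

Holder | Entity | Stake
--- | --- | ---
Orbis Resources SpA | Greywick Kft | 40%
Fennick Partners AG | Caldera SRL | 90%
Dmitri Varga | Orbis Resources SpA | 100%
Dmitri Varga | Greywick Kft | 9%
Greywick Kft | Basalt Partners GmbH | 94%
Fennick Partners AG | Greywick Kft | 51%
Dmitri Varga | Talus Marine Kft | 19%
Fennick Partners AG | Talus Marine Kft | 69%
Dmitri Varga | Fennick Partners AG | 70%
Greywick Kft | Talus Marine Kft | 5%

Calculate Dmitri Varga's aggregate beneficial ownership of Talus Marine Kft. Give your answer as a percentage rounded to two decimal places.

Dmitri reaches Talus along 5 paths.
Via Orbis → Greywick: 100% × 40% × 5% = 2%.
Via Fennick → Greywick: 70% × 51% × 5% = 1.785%.
Via Greywick: 9% × 5% = 0.45%.
Via Fennick: 70% × 69% = 48.3%.
Direct stake: 19% = 19%.
Total: 2% + 1.785% + 0.45% + 48.3% + 19% = 71.535%.
Rounded: 71.54%.

71.54%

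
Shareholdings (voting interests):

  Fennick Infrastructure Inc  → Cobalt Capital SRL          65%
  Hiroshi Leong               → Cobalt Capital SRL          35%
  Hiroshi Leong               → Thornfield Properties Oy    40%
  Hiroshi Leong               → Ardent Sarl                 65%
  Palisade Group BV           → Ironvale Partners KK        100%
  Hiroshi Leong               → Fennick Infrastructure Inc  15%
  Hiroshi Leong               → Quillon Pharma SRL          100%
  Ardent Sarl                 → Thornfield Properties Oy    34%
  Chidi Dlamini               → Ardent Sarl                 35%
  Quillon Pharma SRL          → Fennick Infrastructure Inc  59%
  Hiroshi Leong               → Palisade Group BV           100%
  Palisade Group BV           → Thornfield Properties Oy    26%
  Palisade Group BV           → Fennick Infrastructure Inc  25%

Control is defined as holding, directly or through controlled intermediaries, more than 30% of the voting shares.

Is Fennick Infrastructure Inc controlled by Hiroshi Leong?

Hiroshi holds 100% of Quillon, so Hiroshi controls Quillon.
Hiroshi holds 100% of Palisade, so Hiroshi controls Palisade.
Quillon and Hiroshi and Palisade together hold 59% + 15% + 25% = 99% of Fennick, so Hiroshi controls Fennick.

Yes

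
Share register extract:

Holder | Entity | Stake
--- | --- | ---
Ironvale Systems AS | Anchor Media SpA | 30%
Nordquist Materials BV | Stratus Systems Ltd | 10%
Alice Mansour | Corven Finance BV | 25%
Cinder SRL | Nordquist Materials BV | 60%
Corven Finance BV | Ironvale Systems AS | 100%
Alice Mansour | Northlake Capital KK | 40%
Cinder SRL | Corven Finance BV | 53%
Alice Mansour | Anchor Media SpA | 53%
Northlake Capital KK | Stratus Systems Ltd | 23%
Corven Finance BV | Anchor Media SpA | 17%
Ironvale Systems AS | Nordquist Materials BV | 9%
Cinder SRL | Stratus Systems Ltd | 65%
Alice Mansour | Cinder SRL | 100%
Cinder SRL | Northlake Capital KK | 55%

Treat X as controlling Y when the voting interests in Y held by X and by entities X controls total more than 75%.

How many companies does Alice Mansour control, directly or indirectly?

Alice holds 100% of Cinder, so Alice controls Cinder.
Cinder and Alice together hold 53% + 25% = 78% of Corven, so Alice controls Corven.
Corven holds 100% of Ironvale, so Alice controls Ironvale.
Cinder and Alice together hold 55% + 40% = 95% of Northlake, so Alice controls Northlake.
Ironvale and Corven and Alice together hold 30% + 17% + 53% = 100% of Anchor, so Alice controls Anchor.
Northlake and Cinder together hold 23% + 65% = 88% of Stratus, so Alice controls Stratus.
No other company's threshold is met.
Alice controls 6 companies.

6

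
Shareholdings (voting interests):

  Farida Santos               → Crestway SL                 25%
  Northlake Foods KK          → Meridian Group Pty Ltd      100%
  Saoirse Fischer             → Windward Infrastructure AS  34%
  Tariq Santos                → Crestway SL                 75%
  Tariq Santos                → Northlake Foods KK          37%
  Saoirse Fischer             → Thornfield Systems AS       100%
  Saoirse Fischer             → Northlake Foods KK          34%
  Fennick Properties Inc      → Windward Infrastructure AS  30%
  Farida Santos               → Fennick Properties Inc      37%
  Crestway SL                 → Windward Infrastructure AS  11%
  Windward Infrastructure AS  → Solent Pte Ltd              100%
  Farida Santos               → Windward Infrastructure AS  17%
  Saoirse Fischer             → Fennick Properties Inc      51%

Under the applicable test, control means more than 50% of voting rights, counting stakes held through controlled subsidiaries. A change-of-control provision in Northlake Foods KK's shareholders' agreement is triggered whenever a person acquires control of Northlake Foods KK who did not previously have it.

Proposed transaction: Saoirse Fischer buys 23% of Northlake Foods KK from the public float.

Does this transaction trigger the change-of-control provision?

Yes

The purchase changes only Saoirse's holdings, so Saoirse is the only person who could newly come to control Northlake.
Saoirse holds 51% of Fennick, so Saoirse controls Fennick.
Saoirse holds 100% of Thornfield, so Saoirse controls Thornfield.
Fennick and Saoirse together hold 30% + 34% = 64% of Windward, so Saoirse controls Windward.
Windward holds 100% of Solent, so Saoirse controls Solent.
In Northlake, Saoirse's side holds only 34%, not > 50%.
So before the transaction, Saoirse does not control Northlake.
After the purchase, Saoirse's direct stake in Northlake rises to 34% + 23% = 57%.
Saoirse holds 57% of Northlake, so Saoirse controls Northlake.
Saoirse did not control Northlake before and does after, so the clause is triggered.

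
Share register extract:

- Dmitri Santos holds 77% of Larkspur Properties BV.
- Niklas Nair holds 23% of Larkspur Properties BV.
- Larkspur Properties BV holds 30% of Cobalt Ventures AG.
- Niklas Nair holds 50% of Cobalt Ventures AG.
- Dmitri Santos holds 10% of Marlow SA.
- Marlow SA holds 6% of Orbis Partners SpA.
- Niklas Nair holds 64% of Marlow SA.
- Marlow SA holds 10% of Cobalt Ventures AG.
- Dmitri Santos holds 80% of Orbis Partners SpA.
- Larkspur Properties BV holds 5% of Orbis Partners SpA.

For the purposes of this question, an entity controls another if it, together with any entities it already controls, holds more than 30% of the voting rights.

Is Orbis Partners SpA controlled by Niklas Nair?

No

Niklas holds 64% of Marlow, so Niklas controls Marlow.
Niklas and Marlow together hold 50% + 10% = 60% of Cobalt, so Niklas controls Cobalt.
In Orbis, Niklas's side holds only 6%, not > 30%.
So Niklas does not control Orbis.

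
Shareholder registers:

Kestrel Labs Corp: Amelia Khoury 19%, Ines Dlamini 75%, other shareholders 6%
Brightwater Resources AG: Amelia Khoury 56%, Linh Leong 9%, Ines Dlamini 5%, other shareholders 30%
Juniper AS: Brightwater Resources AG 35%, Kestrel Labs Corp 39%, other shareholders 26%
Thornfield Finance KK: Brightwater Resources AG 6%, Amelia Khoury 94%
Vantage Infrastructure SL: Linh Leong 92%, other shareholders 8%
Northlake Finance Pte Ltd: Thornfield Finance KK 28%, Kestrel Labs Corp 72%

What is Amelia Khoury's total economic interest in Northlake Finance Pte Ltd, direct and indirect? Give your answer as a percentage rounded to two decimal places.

Amelia reaches Northlake along 3 paths.
Via Brightwater → Thornfield: 56% × 6% × 28% = 0.9408%.
Via Thornfield: 94% × 28% = 26.32%.
Via Kestrel: 19% × 72% = 13.68%.
Total: 0.9408% + 26.32% + 13.68% = 40.9408%.
Rounded: 40.94%.

40.94%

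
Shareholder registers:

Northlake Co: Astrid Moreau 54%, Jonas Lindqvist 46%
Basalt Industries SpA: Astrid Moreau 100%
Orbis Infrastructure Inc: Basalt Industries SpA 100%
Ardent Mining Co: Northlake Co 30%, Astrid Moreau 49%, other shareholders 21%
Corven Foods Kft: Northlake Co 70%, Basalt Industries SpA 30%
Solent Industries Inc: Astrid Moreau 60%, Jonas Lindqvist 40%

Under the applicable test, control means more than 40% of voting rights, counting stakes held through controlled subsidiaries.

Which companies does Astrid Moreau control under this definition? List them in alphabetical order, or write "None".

Astrid holds 54% of Northlake, so Astrid controls Northlake.
Astrid holds 100% of Basalt, so Astrid controls Basalt.
Basalt holds 100% of Orbis, so Astrid controls Orbis.
Northlake and Astrid together hold 30% + 49% = 79% of Ardent, so Astrid controls Ardent.
Northlake and Basalt together hold 70% + 30% = 100% of Corven, so Astrid controls Corven.
Astrid holds 60% of Solent, so Astrid controls Solent.

Ardent Mining Co, Basalt Industries SpA, Corven Foods Kft, Northlake Co, Orbis Infrastructure Inc, Solent Industries Inc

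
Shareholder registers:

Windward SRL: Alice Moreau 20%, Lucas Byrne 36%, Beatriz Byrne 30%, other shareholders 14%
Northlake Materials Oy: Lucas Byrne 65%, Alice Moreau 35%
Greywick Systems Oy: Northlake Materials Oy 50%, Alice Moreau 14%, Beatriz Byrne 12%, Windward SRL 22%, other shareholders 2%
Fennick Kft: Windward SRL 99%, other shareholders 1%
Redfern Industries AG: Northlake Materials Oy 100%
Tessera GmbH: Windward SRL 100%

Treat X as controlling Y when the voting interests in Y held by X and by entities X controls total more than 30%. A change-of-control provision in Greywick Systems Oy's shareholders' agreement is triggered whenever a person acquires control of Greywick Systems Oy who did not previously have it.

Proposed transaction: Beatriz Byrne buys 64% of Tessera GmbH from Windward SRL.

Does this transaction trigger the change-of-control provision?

The purchase adds only to Beatriz's holdings (Windward's stake shrinks), so Beatriz is the only person who could newly come to control Greywick.
Beatriz's largest direct stake is 30% in Windward, which does not meet the threshold, so Beatriz controls no company.
In Greywick, Beatriz's side holds only 12%, not > 30%.
So before the transaction, Beatriz does not control Greywick.
After the purchase, Beatriz holds 64% of Tessera directly, and Windward's stake falls to 36%.
Beatriz holds 64% of Tessera, so Beatriz controls Tessera.
After the transaction, Beatriz's side holds 12% of Greywick, not > 30%, so Beatriz still does not control Greywick.
No new person acquires control, so the clause is not triggered.

No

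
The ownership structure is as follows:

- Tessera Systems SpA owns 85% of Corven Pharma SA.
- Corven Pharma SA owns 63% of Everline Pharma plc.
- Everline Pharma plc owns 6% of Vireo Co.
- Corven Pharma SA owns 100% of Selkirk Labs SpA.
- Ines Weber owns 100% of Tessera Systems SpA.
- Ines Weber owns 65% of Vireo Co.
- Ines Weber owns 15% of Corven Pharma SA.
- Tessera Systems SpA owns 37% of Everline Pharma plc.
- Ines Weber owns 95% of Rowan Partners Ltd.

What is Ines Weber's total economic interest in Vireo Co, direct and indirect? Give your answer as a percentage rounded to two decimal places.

71.00%

Ines reaches Vireo along 4 paths.
Direct stake: 65% = 65%.
Via Tessera → Corven → Everline: 100% × 85% × 63% × 6% = 3.213%.
Via Corven → Everline: 15% × 63% × 6% = 0.567%.
Via Tessera → Everline: 100% × 37% × 6% = 2.22%.
Total: 65% + 3.213% + 0.567% + 2.22% = 71%.
Rounded: 71.00%.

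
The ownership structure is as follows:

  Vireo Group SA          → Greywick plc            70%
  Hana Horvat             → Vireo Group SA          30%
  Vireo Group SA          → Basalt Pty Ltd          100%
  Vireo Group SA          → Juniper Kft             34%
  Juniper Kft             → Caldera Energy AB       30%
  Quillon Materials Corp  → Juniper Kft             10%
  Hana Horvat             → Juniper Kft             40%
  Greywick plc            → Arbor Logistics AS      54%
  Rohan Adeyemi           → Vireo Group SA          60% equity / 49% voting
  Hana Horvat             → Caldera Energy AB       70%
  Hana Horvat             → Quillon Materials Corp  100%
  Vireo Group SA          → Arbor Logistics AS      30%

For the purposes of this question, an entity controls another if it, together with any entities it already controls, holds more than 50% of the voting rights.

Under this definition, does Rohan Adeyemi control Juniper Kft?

No

Rohan's largest direct stake is 49% in Vireo, which does not meet the threshold, so Rohan controls no company.
Neither Rohan nor any entity Rohan controls holds any voting interest in Juniper.
So Rohan does not control Juniper.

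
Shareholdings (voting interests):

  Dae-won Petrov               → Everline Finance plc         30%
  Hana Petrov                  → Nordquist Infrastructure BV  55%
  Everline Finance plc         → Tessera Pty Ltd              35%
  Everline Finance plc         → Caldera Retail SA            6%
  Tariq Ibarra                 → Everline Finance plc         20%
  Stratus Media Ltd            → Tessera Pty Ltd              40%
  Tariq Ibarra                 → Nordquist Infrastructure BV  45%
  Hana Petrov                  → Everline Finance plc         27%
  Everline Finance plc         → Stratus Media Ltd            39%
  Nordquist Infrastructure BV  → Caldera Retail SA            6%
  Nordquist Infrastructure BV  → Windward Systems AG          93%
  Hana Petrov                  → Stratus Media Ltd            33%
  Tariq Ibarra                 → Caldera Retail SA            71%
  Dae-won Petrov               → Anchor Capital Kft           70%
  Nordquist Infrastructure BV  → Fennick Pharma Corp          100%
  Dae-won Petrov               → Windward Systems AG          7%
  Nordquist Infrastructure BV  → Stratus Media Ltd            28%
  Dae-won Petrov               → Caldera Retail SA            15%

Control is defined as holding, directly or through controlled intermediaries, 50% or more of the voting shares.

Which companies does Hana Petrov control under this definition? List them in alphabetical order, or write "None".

Hana holds 55% of Nordquist, so Hana controls Nordquist.
Nordquist and Hana together hold 28% + 33% = 61% of Stratus, so Hana controls Stratus.
Nordquist holds 100% of Fennick, so Hana controls Fennick.
Nordquist holds 93% of Windward, so Hana controls Windward.
No other company's threshold is met.

Fennick Pharma Corp, Nordquist Infrastructure BV, Stratus Media Ltd, Windward Systems AG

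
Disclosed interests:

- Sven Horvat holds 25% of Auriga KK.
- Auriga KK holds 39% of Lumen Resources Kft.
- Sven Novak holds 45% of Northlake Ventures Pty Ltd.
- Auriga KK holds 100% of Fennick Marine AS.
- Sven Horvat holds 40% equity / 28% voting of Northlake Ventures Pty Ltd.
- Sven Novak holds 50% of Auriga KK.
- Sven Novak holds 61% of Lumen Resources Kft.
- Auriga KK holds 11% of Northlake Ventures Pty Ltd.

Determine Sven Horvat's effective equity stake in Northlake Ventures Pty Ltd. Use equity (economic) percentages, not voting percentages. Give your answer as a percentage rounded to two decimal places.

42.75%

Sven Horvat reaches Northlake along 2 paths.
Direct stake: 40% = 40%.
Via Auriga: 25% × 11% = 2.75%.
Total: 40% + 2.75% = 42.75%.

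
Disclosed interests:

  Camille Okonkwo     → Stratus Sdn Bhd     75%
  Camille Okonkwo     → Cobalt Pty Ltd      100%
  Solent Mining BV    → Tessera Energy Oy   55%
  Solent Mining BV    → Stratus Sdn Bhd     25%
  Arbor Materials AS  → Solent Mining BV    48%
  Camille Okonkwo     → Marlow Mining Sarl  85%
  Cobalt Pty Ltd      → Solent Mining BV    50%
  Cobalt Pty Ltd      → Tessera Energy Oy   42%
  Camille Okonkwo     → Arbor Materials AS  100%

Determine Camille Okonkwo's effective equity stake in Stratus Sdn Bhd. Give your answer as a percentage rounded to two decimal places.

Camille reaches Stratus along 3 paths.
Via Cobalt → Solent: 100% × 50% × 25% = 12.5%.
Via Arbor → Solent: 100% × 48% × 25% = 12%.
Direct stake: 75% = 75%.
Total: 12.5% + 12% + 75% = 99.5%.
Rounded: 99.50%.

99.50%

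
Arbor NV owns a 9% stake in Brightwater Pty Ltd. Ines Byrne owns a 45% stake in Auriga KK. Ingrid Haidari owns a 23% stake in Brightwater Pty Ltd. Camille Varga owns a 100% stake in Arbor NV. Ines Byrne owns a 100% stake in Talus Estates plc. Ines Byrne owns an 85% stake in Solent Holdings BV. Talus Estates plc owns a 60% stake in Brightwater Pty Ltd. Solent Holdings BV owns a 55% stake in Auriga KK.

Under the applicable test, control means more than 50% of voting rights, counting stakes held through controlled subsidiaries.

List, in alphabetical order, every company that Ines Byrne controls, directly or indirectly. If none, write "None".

Auriga KK, Brightwater Pty Ltd, Solent Holdings BV, Talus Estates plc

Ines holds 85% of Solent, so Ines controls Solent.
Ines holds 100% of Talus, so Ines controls Talus.
Ines and Solent together hold 45% + 55% = 100% of Auriga, so Ines controls Auriga.
Talus holds 60% of Brightwater, so Ines controls Brightwater.
No other company's threshold is met.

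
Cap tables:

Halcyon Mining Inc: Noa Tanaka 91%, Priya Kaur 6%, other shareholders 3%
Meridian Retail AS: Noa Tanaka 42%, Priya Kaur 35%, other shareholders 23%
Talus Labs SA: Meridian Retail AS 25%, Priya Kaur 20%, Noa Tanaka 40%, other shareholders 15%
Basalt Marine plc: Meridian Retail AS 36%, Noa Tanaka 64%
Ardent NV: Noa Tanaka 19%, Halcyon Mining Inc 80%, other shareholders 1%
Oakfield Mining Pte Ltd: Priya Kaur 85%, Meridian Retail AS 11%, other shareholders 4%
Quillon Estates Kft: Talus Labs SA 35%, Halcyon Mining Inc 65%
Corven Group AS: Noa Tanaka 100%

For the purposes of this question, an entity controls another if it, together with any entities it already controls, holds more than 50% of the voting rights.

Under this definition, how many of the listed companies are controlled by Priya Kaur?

Priya holds 85% of Oakfield, so Priya controls Oakfield.
No other company's threshold is met.
Priya controls 1 company.

1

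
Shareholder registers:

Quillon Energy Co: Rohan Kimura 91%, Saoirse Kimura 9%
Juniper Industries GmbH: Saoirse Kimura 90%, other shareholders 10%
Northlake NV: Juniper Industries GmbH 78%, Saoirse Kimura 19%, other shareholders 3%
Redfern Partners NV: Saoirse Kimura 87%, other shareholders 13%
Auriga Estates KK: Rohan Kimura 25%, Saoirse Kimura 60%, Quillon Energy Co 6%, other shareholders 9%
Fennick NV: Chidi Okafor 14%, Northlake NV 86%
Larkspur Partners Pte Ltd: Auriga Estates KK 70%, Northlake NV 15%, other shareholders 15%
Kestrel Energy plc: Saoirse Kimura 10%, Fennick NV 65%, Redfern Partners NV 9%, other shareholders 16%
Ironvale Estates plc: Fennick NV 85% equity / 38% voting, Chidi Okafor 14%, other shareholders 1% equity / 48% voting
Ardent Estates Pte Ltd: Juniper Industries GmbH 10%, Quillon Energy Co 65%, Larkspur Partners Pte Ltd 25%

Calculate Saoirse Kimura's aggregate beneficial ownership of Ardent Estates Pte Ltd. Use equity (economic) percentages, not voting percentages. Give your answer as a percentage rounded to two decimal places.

28.79%

Saoirse reaches Ardent along 6 paths.
Via Juniper: 90% × 10% = 9%.
Via Quillon: 9% × 65% = 5.85%.
Via Auriga → Larkspur: 60% × 70% × 25% = 10.5%.
Via Quillon → Auriga → Larkspur: 9% × 6% × 70% × 25% = 0.0945%.
Via Juniper → Northlake → Larkspur: 90% × 78% × 15% × 25% = 2.6325%.
Via Northlake → Larkspur: 19% × 15% × 25% = 0.7125%.
Total: 9% + 5.85% + 10.5% + 0.0945% + 2.6325% + 0.7125% = 28.7895%.
Rounded: 28.79%.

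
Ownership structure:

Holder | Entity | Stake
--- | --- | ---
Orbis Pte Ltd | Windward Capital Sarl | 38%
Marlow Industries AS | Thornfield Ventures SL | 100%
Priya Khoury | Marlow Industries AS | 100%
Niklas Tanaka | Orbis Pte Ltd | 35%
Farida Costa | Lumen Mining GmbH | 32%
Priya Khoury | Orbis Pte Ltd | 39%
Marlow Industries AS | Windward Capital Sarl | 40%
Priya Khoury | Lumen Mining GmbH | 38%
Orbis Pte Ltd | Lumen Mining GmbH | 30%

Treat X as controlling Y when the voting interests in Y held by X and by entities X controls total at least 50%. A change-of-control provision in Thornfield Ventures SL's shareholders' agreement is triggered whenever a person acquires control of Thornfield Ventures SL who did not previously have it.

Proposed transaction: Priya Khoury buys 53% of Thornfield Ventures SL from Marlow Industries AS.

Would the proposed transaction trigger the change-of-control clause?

No

The purchase adds only to Priya's holdings (Marlow's stake shrinks), so Priya is the only person who could newly come to control Thornfield.
Priya holds 100% of Marlow, so Priya controls Marlow.
Marlow holds 100% of Thornfield, so Priya controls Thornfield.
So Priya already controls Thornfield before the transaction.
After the purchase, Priya holds 53% of Thornfield directly, and Marlow's stake falls to 47%.
Priya controlled Thornfield already, so this is not a new person acquiring control; every other person's position is unchanged or reduced.
No new person acquires control, so the clause is not triggered.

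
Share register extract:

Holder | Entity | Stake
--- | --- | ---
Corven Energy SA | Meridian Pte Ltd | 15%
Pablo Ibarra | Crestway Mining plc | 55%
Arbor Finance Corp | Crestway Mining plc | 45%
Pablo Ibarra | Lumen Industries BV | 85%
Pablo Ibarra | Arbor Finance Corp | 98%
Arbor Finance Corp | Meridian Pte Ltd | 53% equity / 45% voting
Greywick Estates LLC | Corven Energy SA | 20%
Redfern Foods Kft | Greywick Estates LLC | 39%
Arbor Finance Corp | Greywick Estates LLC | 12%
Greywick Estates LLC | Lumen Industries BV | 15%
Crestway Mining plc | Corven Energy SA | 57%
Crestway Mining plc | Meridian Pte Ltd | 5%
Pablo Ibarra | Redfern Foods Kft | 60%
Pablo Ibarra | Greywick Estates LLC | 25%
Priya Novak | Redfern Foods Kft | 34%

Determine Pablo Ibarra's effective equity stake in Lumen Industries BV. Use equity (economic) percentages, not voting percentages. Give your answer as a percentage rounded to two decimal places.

Pablo reaches Lumen along 4 paths.
Direct stake: 85% = 85%.
Via Arbor → Greywick: 98% × 12% × 15% = 1.764%.
Via Redfern → Greywick: 60% × 39% × 15% = 3.51%.
Via Greywick: 25% × 15% = 3.75%.
Total: 85% + 1.764% + 3.51% + 3.75% = 94.024%.
Rounded: 94.02%.

94.02%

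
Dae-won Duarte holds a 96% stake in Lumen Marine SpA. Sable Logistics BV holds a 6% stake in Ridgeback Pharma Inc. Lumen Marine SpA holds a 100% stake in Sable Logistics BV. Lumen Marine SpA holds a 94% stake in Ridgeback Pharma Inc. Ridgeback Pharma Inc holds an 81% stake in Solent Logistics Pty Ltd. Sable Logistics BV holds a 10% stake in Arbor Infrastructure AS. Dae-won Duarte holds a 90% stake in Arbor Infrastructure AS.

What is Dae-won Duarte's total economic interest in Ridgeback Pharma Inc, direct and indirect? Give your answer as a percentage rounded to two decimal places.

96.00%

Dae-won reaches Ridgeback along 2 paths.
Via Lumen → Sable: 96% × 100% × 6% = 5.76%.
Via Lumen: 96% × 94% = 90.24%.
Total: 5.76% + 90.24% = 96%.
Rounded: 96.00%.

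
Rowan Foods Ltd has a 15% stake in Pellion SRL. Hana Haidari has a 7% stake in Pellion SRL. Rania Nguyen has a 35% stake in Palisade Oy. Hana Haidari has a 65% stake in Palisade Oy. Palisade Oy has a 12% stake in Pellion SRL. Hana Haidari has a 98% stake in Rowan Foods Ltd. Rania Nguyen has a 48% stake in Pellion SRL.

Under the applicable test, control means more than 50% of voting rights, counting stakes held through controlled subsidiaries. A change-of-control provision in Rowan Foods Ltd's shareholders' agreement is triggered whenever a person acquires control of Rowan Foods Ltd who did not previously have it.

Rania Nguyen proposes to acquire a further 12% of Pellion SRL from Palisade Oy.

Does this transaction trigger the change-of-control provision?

No

The purchase adds only to Rania's holdings (Palisade's stake shrinks), so Rania is the only person who could newly come to control Rowan.
Rania's largest direct stake is 48% in Pellion, which does not meet the threshold, so Rania controls no company.
Neither Rania nor any entity Rania controls holds any voting interest in Rowan.
So before the transaction, Rania does not control Rowan.
After the purchase, Rania's direct stake in Pellion rises to 48% + 12% = 60%, and Palisade's stake falls to 0%.
Rania holds 60% of Pellion, so Rania controls Pellion.
After the transaction, neither Rania nor any entity Rania controls holds a voting interest in Rowan, so Rania still does not control it.
No new person acquires control, so the clause is not triggered.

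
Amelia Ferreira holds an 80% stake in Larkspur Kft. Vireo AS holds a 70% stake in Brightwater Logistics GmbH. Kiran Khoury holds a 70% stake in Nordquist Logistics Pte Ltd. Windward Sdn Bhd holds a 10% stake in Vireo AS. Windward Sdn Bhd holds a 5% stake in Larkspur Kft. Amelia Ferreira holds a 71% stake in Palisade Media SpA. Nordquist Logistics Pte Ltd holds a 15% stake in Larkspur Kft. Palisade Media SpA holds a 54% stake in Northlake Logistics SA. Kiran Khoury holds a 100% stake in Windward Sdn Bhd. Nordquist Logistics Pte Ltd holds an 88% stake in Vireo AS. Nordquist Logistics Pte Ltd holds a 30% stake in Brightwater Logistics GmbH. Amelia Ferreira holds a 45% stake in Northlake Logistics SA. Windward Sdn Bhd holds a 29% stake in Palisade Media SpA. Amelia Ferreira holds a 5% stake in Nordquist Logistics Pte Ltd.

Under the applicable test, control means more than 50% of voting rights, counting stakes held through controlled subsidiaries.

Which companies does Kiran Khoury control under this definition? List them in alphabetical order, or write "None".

Kiran holds 100% of Windward, so Kiran controls Windward.
Kiran holds 70% of Nordquist, so Kiran controls Nordquist.
Windward and Nordquist together hold 10% + 88% = 98% of Vireo, so Kiran controls Vireo.
Nordquist and Vireo together hold 30% + 70% = 100% of Brightwater, so Kiran controls Brightwater.
No other company's threshold is met.

Brightwater Logistics GmbH, Nordquist Logistics Pte Ltd, Vireo AS, Windward Sdn Bhd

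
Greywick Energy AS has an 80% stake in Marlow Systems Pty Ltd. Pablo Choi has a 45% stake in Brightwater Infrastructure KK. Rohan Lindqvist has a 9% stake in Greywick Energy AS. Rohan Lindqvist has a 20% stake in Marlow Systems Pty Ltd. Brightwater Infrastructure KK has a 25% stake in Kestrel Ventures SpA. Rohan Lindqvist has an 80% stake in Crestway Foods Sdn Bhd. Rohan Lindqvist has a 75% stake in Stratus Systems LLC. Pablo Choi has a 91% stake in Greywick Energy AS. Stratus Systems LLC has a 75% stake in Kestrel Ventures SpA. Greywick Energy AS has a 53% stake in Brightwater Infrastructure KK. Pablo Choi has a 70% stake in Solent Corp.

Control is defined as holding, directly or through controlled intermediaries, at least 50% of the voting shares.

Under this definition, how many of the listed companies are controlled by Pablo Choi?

4

Pablo holds 91% of Greywick, so Pablo controls Greywick.
Greywick and Pablo together hold 53% + 45% = 98% of Brightwater, so Pablo controls Brightwater.
Greywick holds 80% of Marlow, so Pablo controls Marlow.
Pablo holds 70% of Solent, so Pablo controls Solent.
No other company's threshold is met.
Pablo controls 4 companies.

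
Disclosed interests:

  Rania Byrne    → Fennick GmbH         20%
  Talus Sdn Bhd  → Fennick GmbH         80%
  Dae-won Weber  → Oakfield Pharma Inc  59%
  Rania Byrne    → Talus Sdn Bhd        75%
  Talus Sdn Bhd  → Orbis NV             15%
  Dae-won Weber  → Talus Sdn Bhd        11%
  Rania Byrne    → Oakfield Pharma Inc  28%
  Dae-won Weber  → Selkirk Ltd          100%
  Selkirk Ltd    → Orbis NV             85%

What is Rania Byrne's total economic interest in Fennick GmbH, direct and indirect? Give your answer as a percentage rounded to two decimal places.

80.00%

Rania reaches Fennick along 2 paths.
Direct stake: 20% = 20%.
Via Talus: 75% × 80% = 60%.
Total: 20% + 60% = 80%.
Rounded: 80.00%.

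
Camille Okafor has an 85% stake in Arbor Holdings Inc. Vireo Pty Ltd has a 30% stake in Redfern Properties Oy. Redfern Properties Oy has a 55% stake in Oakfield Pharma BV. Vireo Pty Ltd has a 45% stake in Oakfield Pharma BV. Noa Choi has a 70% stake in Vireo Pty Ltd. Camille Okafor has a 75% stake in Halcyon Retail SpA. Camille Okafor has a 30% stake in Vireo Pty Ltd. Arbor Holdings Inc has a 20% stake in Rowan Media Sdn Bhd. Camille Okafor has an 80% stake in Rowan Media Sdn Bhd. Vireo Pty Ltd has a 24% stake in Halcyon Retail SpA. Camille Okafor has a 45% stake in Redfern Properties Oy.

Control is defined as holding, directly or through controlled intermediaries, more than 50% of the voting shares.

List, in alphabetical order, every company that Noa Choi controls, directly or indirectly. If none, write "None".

Vireo Pty Ltd

Noa holds 70% of Vireo, so Noa controls Vireo.
No other company's threshold is met.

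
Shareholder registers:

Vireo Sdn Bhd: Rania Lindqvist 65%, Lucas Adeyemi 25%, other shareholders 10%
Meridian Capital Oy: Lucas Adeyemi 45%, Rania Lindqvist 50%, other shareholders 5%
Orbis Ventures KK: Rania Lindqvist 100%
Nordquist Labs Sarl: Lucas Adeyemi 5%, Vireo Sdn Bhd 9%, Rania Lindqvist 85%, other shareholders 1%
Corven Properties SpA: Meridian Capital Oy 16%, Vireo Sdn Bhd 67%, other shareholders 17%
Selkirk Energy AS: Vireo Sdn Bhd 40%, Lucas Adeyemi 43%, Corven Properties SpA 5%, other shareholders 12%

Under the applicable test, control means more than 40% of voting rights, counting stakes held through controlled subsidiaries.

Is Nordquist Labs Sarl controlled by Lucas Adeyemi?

No

Lucas holds 45% of Meridian, so Lucas controls Meridian.
Lucas holds 43% of Selkirk, so Lucas controls Selkirk.
In Nordquist, Lucas's side holds only 5%, not > 40%.
So Lucas does not control Nordquist.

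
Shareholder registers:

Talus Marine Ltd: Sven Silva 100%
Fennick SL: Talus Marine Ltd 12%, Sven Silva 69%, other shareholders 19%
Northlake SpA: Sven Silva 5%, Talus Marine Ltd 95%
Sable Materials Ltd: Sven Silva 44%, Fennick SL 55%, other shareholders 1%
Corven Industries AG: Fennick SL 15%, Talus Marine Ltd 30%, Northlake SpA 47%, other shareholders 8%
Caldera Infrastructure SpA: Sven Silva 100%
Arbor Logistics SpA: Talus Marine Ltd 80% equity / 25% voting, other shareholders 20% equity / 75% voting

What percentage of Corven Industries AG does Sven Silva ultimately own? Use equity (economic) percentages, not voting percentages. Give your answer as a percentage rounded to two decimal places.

Sven reaches Corven along 5 paths.
Via Talus → Fennick: 100% × 12% × 15% = 1.8%.
Via Fennick: 69% × 15% = 10.35%.
Via Talus: 100% × 30% = 30%.
Via Northlake: 5% × 47% = 2.35%.
Via Talus → Northlake: 100% × 95% × 47% = 44.65%.
Total: 1.8% + 10.35% + 30% + 2.35% + 44.65% = 89.15%.

89.15%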